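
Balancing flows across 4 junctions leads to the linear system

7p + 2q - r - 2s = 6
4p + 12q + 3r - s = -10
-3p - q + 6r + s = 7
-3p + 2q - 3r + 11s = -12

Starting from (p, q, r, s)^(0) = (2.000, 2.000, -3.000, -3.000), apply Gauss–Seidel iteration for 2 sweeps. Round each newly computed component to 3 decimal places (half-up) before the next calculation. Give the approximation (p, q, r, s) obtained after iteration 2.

Iteration 1:
  p = (6 - (2)·2.000 - (-1)·-3.000 - (-2)·-3.000) / (7) = -1.000
  q = (-10 - (4)·-1.000 - (3)·-3.000 - (-1)·-3.000) / (12) = 0.000
  r = (7 - (-3)·-1.000 - (-1)·0.000 - (1)·-3.000) / (6) = 1.167
  s = (-12 - (-3)·-1.000 - (2)·0.000 - (-3)·1.167) / (11) = -1.045
Iteration 2:
  p = (6 - (2)·0.000 - (-1)·1.167 - (-2)·-1.045) / (7) = 0.725
  q = (-10 - (4)·0.725 - (3)·1.167 - (-1)·-1.045) / (12) = -1.454
  r = (7 - (-3)·0.725 - (-1)·-1.454 - (1)·-1.045) / (6) = 1.461
  s = (-12 - (-3)·0.725 - (2)·-1.454 - (-3)·1.461) / (11) = -0.230

(0.725, -1.454, 1.461, -0.230)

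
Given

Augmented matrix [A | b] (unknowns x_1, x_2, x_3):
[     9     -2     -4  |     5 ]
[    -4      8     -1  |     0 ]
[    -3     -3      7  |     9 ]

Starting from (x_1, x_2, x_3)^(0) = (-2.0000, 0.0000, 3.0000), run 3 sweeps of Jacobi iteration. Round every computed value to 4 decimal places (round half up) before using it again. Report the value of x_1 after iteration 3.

1.5895

Iteration 1:
  x_1 = (5 - (-2)·0.0000 - (-4)·3.0000) / (9) = 1.8889
  x_2 = (0 - (-4)·-2.0000 - (-1)·3.0000) / (8) = -0.6250
  x_3 = (9 - (-3)·-2.0000 - (-3)·0.0000) / (7) = 0.4286
Iteration 2:
  x_1 = (5 - (-2)·-0.6250 - (-4)·0.4286) / (9) = 0.6072
  x_2 = (0 - (-4)·1.8889 - (-1)·0.4286) / (8) = 0.9980
  x_3 = (9 - (-3)·1.8889 - (-3)·-0.6250) / (7) = 1.8274
Iteration 3:
  x_1 = (5 - (-2)·0.9980 - (-4)·1.8274) / (9) = 1.5895
  x_2 = (0 - (-4)·0.6072 - (-1)·1.8274) / (8) = 0.5320
  x_3 = (9 - (-3)·0.6072 - (-3)·0.9980) / (7) = 1.9737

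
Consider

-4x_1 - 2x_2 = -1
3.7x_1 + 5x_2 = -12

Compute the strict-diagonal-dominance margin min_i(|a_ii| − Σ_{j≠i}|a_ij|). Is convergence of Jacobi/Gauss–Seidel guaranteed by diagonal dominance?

row 1: |-4| − (2) = 2
row 2: |5| − (3.7) = 1.3
minimum over rows = 1.3 → strictly diagonally dominant (convergence guaranteed)

1.3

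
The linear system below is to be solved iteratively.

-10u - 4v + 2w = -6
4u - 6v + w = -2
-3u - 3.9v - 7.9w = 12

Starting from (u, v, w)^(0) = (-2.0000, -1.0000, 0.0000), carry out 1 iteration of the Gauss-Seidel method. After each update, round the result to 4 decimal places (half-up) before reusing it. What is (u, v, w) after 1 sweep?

(1.0000, 1.0000, -2.3924)

Iteration 1:
  u = (-6 - (-4)·-1.0000 - (2)·0.0000) / (-10) = 1.0000
  v = (-2 - (4)·1.0000 - (1)·0.0000) / (-6) = 1.0000
  w = (12 - (-3)·1.0000 - (-3.9)·1.0000) / (-7.9) = -2.3924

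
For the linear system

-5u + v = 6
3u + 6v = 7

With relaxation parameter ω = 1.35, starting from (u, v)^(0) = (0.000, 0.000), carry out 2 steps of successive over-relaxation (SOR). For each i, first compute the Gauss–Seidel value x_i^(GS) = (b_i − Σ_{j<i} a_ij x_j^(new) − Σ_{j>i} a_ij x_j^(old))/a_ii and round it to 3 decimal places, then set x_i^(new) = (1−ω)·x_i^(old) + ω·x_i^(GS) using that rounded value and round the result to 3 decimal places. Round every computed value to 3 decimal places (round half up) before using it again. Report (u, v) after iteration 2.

(-0.332, 0.865)

Iteration 1:
  u: GS value = (6 - (1)·0.000) / (-5) = -1.200;  u ← (1−ω)·0.000 + ω·-1.200 = -1.620
  v: GS value = (7 - (3)·-1.620) / (6) = 1.977;  v ← (1−ω)·0.000 + ω·1.977 = 2.669
Iteration 2:
  u: GS value = (6 - (1)·2.669) / (-5) = -0.666;  u ← (1−ω)·-1.620 + ω·-0.666 = -0.332
  v: GS value = (7 - (3)·-0.332) / (6) = 1.333;  v ← (1−ω)·2.669 + ω·1.333 = 0.865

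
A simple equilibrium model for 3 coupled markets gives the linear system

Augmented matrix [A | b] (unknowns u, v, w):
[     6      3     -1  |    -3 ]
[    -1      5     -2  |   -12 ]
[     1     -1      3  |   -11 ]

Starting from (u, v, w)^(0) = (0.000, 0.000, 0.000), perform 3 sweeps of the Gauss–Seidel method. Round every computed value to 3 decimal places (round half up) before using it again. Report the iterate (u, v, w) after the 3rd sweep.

Iteration 1:
  u = (-3 - (3)·0.000 - (-1)·0.000) / (6) = -0.500
  v = (-12 - (-1)·-0.500 - (-2)·0.000) / (5) = -2.500
  w = (-11 - (1)·-0.500 - (-1)·-2.500) / (3) = -4.333
Iteration 2:
  u = (-3 - (3)·-2.500 - (-1)·-4.333) / (6) = 0.028
  v = (-12 - (-1)·0.028 - (-2)·-4.333) / (5) = -4.128
  w = (-11 - (1)·0.028 - (-1)·-4.128) / (3) = -5.052
Iteration 3:
  u = (-3 - (3)·-4.128 - (-1)·-5.052) / (6) = 0.722
  v = (-12 - (-1)·0.722 - (-2)·-5.052) / (5) = -4.276
  w = (-11 - (1)·0.722 - (-1)·-4.276) / (3) = -5.333

(0.722, -4.276, -5.333)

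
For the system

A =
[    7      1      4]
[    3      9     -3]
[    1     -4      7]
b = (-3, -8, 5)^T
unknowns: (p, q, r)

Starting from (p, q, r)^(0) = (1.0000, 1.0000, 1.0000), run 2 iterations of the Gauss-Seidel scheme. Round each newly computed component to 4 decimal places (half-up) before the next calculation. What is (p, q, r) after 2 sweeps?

(-0.8481, -0.3469, 0.6372)

Iteration 1:
  p = (-3 - (1)·1.0000 - (4)·1.0000) / (7) = -1.1429
  q = (-8 - (3)·-1.1429 - (-3)·1.0000) / (9) = -0.1746
  r = (5 - (1)·-1.1429 - (-4)·-0.1746) / (7) = 0.7778
Iteration 2:
  p = (-3 - (1)·-0.1746 - (4)·0.7778) / (7) = -0.8481
  q = (-8 - (3)·-0.8481 - (-3)·0.7778) / (9) = -0.3469
  r = (5 - (1)·-0.8481 - (-4)·-0.3469) / (7) = 0.6372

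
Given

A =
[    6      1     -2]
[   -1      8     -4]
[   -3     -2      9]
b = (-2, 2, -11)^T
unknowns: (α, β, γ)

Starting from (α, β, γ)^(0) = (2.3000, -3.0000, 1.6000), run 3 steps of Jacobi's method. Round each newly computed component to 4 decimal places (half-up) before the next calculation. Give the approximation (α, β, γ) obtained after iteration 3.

Iteration 1:
  α = (-2 - (1)·-3.0000 - (-2)·1.6000) / (6) = 0.7000
  β = (2 - (-1)·2.3000 - (-4)·1.6000) / (8) = 1.3375
  γ = (-11 - (-3)·2.3000 - (-2)·-3.0000) / (9) = -1.1222
Iteration 2:
  α = (-2 - (1)·1.3375 - (-2)·-1.1222) / (6) = -0.9303
  β = (2 - (-1)·0.7000 - (-4)·-1.1222) / (8) = -0.2236
  γ = (-11 - (-3)·0.7000 - (-2)·1.3375) / (9) = -0.6917
Iteration 3:
  α = (-2 - (1)·-0.2236 - (-2)·-0.6917) / (6) = -0.5266
  β = (2 - (-1)·-0.9303 - (-4)·-0.6917) / (8) = -0.2121
  γ = (-11 - (-3)·-0.9303 - (-2)·-0.2236) / (9) = -1.5820

(-0.5266, -0.2121, -1.5820)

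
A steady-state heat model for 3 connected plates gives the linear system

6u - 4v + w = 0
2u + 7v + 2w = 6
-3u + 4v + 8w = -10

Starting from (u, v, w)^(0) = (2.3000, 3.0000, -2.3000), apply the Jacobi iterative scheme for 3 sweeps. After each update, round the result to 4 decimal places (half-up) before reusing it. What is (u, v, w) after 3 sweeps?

(0.6078, 0.8282, -1.2755)

Iteration 1:
  u = (0 - (-4)·3.0000 - (1)·-2.3000) / (6) = 2.3833
  v = (6 - (2)·2.3000 - (2)·-2.3000) / (7) = 0.8571
  w = (-10 - (-3)·2.3000 - (4)·3.0000) / (8) = -1.8875
Iteration 2:
  u = (0 - (-4)·0.8571 - (1)·-1.8875) / (6) = 0.8860
  v = (6 - (2)·2.3833 - (2)·-1.8875) / (7) = 0.7155
  w = (-10 - (-3)·2.3833 - (4)·0.8571) / (8) = -0.7848
Iteration 3:
  u = (0 - (-4)·0.7155 - (1)·-0.7848) / (6) = 0.6078
  v = (6 - (2)·0.8860 - (2)·-0.7848) / (7) = 0.8282
  w = (-10 - (-3)·0.8860 - (4)·0.7155) / (8) = -1.2755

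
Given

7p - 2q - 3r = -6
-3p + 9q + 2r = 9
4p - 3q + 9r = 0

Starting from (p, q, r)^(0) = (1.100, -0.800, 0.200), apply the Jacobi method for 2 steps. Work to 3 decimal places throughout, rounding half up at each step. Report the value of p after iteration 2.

-0.803

Iteration 1:
  p = (-6 - (-2)·-0.800 - (-3)·0.200) / (7) = -1.000
  q = (9 - (-3)·1.100 - (2)·0.200) / (9) = 1.322
  r = (0 - (4)·1.100 - (-3)·-0.800) / (9) = -0.756
Iteration 2:
  p = (-6 - (-2)·1.322 - (-3)·-0.756) / (7) = -0.803
  q = (9 - (-3)·-1.000 - (2)·-0.756) / (9) = 0.835
  r = (0 - (4)·-1.000 - (-3)·1.322) / (9) = 0.885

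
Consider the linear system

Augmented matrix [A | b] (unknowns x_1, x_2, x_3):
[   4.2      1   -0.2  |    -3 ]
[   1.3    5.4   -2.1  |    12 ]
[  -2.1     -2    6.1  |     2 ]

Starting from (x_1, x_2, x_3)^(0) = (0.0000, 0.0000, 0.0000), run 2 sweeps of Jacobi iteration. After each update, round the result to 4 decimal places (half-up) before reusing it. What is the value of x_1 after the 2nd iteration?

Iteration 1:
  x_1 = (-3 - (1)·0.0000 - (-0.2)·0.0000) / (4.2) = -0.7143
  x_2 = (12 - (1.3)·0.0000 - (-2.1)·0.0000) / (5.4) = 2.2222
  x_3 = (2 - (-2.1)·0.0000 - (-2)·0.0000) / (6.1) = 0.3279
Iteration 2:
  x_1 = (-3 - (1)·2.2222 - (-0.2)·0.3279) / (4.2) = -1.2278
  x_2 = (12 - (1.3)·-0.7143 - (-2.1)·0.3279) / (5.4) = 2.5217
  x_3 = (2 - (-2.1)·-0.7143 - (-2)·2.2222) / (6.1) = 0.8106

-1.2278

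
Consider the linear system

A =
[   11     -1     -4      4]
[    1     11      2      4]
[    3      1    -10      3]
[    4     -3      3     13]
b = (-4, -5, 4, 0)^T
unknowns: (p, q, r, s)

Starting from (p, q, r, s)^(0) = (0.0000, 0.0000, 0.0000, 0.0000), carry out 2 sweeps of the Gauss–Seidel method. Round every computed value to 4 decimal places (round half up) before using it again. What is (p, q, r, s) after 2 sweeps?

(-0.6540, -0.3464, -0.5883, 0.2571)

Iteration 1:
  p = (-4 - (-1)·0.0000 - (-4)·0.0000 - (4)·0.0000) / (11) = -0.3636
  q = (-5 - (1)·-0.3636 - (2)·0.0000 - (4)·0.0000) / (11) = -0.4215
  r = (4 - (3)·-0.3636 - (1)·-0.4215 - (3)·0.0000) / (-10) = -0.5512
  s = (0 - (4)·-0.3636 - (-3)·-0.4215 - (3)·-0.5512) / (13) = 0.1418
Iteration 2:
  p = (-4 - (-1)·-0.4215 - (-4)·-0.5512 - (4)·0.1418) / (11) = -0.6540
  q = (-5 - (1)·-0.6540 - (2)·-0.5512 - (4)·0.1418) / (11) = -0.3464
  r = (4 - (3)·-0.6540 - (1)·-0.3464 - (3)·0.1418) / (-10) = -0.5883
  s = (0 - (4)·-0.6540 - (-3)·-0.3464 - (3)·-0.5883) / (13) = 0.2571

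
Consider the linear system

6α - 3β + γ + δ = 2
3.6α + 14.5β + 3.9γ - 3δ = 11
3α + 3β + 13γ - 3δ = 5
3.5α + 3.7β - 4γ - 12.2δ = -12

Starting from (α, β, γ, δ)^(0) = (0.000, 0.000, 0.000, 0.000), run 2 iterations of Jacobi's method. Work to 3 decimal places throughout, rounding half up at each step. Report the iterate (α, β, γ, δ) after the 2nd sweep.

Iteration 1:
  α = (2 - (-3)·0.000 - (1)·0.000 - (1)·0.000) / (6) = 0.333
  β = (11 - (3.6)·0.000 - (3.9)·0.000 - (-3)·0.000) / (14.5) = 0.759
  γ = (5 - (3)·0.000 - (3)·0.000 - (-3)·0.000) / (13) = 0.385
  δ = (-12 - (3.5)·0.000 - (3.7)·0.000 - (-4)·0.000) / (-12.2) = 0.984
Iteration 2:
  α = (2 - (-3)·0.759 - (1)·0.385 - (1)·0.984) / (6) = 0.485
  β = (11 - (3.6)·0.333 - (3.9)·0.385 - (-3)·0.984) / (14.5) = 0.776
  γ = (5 - (3)·0.333 - (3)·0.759 - (-3)·0.984) / (13) = 0.360
  δ = (-12 - (3.5)·0.333 - (3.7)·0.759 - (-4)·0.385) / (-12.2) = 1.183

(0.485, 0.776, 0.360, 1.183)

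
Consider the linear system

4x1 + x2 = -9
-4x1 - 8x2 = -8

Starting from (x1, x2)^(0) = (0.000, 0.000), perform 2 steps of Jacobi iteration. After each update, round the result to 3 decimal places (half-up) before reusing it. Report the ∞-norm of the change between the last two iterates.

1.125

Iteration 1:
  x1 = (-9 - (1)·0.000) / (4) = -2.250
  x2 = (-8 - (-4)·0.000) / (-8) = 1.000
Iteration 2:
  x1 = (-9 - (1)·1.000) / (4) = -2.500
  x2 = (-8 - (-4)·-2.250) / (-8) = 2.125
Change: (-0.250, 1.125) → max |·| = 1.125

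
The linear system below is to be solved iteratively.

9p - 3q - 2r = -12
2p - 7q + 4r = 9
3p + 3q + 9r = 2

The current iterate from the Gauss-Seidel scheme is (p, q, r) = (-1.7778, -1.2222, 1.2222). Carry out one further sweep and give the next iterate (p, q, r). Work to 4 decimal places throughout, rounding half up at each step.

One sweep:
  p = (-12 - (-3)·-1.2222 - (-2)·1.2222) / (9) = -1.4691
  q = (9 - (2)·-1.4691 - (4)·1.2222) / (-7) = -1.0071
  r = (2 - (3)·-1.4691 - (3)·-1.0071) / (9) = 1.0476

(-1.4691, -1.0071, 1.0476)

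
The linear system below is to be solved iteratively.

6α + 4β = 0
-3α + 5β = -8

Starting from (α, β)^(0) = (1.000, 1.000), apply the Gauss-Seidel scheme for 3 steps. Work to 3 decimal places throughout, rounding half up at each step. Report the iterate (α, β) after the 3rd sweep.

(0.533, -1.280)

Iteration 1:
  α = (0 - (4)·1.000) / (6) = -0.667
  β = (-8 - (-3)·-0.667) / (5) = -2.000
Iteration 2:
  α = (0 - (4)·-2.000) / (6) = 1.333
  β = (-8 - (-3)·1.333) / (5) = -0.800
Iteration 3:
  α = (0 - (4)·-0.800) / (6) = 0.533
  β = (-8 - (-3)·0.533) / (5) = -1.280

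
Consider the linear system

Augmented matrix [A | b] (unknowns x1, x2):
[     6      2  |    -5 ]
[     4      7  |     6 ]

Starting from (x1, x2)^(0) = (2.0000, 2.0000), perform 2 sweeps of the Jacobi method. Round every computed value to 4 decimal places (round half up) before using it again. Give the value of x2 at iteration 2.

Iteration 1:
  x1 = (-5 - (2)·2.0000) / (6) = -1.5000
  x2 = (6 - (4)·2.0000) / (7) = -0.2857
Iteration 2:
  x1 = (-5 - (2)·-0.2857) / (6) = -0.7381
  x2 = (6 - (4)·-1.5000) / (7) = 1.7143

1.7143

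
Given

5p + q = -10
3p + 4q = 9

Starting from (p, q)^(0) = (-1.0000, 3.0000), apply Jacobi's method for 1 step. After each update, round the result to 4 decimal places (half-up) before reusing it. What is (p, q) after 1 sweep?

(-2.6000, 3.0000)

Iteration 1:
  p = (-10 - (1)·3.0000) / (5) = -2.6000
  q = (9 - (3)·-1.0000) / (4) = 3.0000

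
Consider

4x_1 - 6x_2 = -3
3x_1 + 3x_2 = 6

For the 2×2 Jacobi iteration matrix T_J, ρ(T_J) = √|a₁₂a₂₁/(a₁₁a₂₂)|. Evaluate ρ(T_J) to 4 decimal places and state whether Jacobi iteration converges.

a₁₂a₂₁/(a₁₁a₂₂) = (-6)·(3) / ((4)·(3)) = -1.500000
ρ = √|-1.500000| = √1.500000 = 1.2247
ρ > 1, so Jacobi diverges

1.2247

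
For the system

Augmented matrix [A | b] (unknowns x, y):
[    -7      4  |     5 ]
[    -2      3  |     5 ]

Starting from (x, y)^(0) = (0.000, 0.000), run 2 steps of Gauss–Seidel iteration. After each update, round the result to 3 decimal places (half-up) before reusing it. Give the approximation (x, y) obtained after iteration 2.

Iteration 1:
  x = (5 - (4)·0.000) / (-7) = -0.714
  y = (5 - (-2)·-0.714) / (3) = 1.191
Iteration 2:
  x = (5 - (4)·1.191) / (-7) = -0.034
  y = (5 - (-2)·-0.034) / (3) = 1.644

(-0.034, 1.644)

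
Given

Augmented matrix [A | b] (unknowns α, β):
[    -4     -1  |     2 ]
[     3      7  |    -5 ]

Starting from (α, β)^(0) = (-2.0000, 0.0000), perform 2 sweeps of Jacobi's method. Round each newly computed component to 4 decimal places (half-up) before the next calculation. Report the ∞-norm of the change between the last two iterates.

0.6429

Iteration 1:
  α = (2 - (-1)·0.0000) / (-4) = -0.5000
  β = (-5 - (3)·-2.0000) / (7) = 0.1429
Iteration 2:
  α = (2 - (-1)·0.1429) / (-4) = -0.5357
  β = (-5 - (3)·-0.5000) / (7) = -0.5000
Change: (-0.0357, -0.6429) → max |·| = 0.6429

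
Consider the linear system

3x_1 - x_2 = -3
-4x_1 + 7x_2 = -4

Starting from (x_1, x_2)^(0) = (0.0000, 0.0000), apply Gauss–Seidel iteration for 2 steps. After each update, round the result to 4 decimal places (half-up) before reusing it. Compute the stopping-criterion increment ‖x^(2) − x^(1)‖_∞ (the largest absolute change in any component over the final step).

0.3810

Iteration 1:
  x_1 = (-3 - (-1)·0.0000) / (3) = -1.0000
  x_2 = (-4 - (-4)·-1.0000) / (7) = -1.1429
Iteration 2:
  x_1 = (-3 - (-1)·-1.1429) / (3) = -1.3810
  x_2 = (-4 - (-4)·-1.3810) / (7) = -1.3606
Change: (-0.3810, -0.2177) → max |·| = 0.3810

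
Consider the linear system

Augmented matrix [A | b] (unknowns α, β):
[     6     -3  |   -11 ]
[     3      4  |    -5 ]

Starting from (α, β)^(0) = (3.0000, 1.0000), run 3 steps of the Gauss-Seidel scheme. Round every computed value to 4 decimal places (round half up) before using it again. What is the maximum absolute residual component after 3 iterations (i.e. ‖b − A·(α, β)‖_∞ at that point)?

Iteration 1:
  α = (-11 - (-3)·1.0000) / (6) = -1.3333
  β = (-5 - (3)·-1.3333) / (4) = -0.2500
Iteration 2:
  α = (-11 - (-3)·-0.2500) / (6) = -1.9583
  β = (-5 - (3)·-1.9583) / (4) = 0.2187
Iteration 3:
  α = (-11 - (-3)·0.2187) / (6) = -1.7240
  β = (-5 - (3)·-1.7240) / (4) = 0.0430
Residual b − A·x = (-0.5270, 0.0000); ∞-norm = 0.5270

0.5270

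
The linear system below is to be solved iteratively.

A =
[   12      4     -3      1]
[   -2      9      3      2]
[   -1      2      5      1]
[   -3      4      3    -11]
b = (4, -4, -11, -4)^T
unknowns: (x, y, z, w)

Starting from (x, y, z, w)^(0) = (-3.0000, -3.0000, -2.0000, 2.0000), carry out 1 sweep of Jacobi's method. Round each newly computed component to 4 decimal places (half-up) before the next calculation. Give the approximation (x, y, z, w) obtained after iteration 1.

(0.6667, -0.8889, -2.0000, -0.4545)

Iteration 1:
  x = (4 - (4)·-3.0000 - (-3)·-2.0000 - (1)·2.0000) / (12) = 0.6667
  y = (-4 - (-2)·-3.0000 - (3)·-2.0000 - (2)·2.0000) / (9) = -0.8889
  z = (-11 - (-1)·-3.0000 - (2)·-3.0000 - (1)·2.0000) / (5) = -2.0000
  w = (-4 - (-3)·-3.0000 - (4)·-3.0000 - (3)·-2.0000) / (-11) = -0.4545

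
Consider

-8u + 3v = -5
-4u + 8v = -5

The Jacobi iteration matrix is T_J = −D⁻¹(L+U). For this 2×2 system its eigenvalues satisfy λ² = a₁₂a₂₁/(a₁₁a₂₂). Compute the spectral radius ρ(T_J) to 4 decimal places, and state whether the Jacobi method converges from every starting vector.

0.4330

a₁₂a₂₁/(a₁₁a₂₂) = (3)·(-4) / ((-8)·(8)) = 0.187500
ρ = √|0.187500| = √0.187500 = 0.4330
ρ < 1, so Jacobi converges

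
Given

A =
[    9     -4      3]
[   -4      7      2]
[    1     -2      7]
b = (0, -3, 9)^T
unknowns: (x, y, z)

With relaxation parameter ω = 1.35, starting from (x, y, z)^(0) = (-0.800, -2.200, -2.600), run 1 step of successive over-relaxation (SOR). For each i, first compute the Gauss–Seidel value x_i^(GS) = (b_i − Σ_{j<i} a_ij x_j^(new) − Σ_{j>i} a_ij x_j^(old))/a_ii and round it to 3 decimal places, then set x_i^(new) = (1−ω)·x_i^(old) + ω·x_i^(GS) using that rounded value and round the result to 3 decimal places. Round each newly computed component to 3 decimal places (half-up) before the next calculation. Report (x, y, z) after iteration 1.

(0.130, 1.295, 3.120)

Iteration 1:
  x: GS value = (0 - (-4)·-2.200 - (3)·-2.600) / (9) = -0.111;  x ← (1−ω)·-0.800 + ω·-0.111 = 0.130
  y: GS value = (-3 - (-4)·0.130 - (2)·-2.600) / (7) = 0.389;  y ← (1−ω)·-2.200 + ω·0.389 = 1.295
  z: GS value = (9 - (1)·0.130 - (-2)·1.295) / (7) = 1.637;  z ← (1−ω)·-2.600 + ω·1.637 = 3.120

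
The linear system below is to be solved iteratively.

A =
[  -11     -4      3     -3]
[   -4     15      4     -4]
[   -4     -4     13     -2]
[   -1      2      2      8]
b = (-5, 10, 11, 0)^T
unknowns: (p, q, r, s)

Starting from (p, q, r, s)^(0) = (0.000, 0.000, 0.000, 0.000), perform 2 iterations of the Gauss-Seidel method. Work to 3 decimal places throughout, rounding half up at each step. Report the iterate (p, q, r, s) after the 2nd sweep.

(0.625, 0.386, 1.088, -0.290)

Iteration 1:
  p = (-5 - (-4)·0.000 - (3)·0.000 - (-3)·0.000) / (-11) = 0.455
  q = (10 - (-4)·0.455 - (4)·0.000 - (-4)·0.000) / (15) = 0.788
  r = (11 - (-4)·0.455 - (-4)·0.788 - (-2)·0.000) / (13) = 1.229
  s = (0 - (-1)·0.455 - (2)·0.788 - (2)·1.229) / (8) = -0.447
Iteration 2:
  p = (-5 - (-4)·0.788 - (3)·1.229 - (-3)·-0.447) / (-11) = 0.625
  q = (10 - (-4)·0.625 - (4)·1.229 - (-4)·-0.447) / (15) = 0.386
  r = (11 - (-4)·0.625 - (-4)·0.386 - (-2)·-0.447) / (13) = 1.088
  s = (0 - (-1)·0.625 - (2)·0.386 - (2)·1.088) / (8) = -0.290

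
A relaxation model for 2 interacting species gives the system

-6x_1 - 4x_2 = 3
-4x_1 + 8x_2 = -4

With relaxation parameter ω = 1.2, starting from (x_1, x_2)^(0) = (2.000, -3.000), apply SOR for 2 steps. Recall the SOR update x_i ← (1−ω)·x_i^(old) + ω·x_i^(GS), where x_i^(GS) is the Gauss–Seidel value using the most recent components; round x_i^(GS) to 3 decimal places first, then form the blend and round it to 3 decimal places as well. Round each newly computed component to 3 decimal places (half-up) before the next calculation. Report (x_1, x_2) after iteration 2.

Iteration 1:
  x_1: GS value = (3 - (-4)·-3.000) / (-6) = 1.500;  x_1 ← (1−ω)·2.000 + ω·1.500 = 1.400
  x_2: GS value = (-4 - (-4)·1.400) / (8) = 0.200;  x_2 ← (1−ω)·-3.000 + ω·0.200 = 0.840
Iteration 2:
  x_1: GS value = (3 - (-4)·0.840) / (-6) = -1.060;  x_1 ← (1−ω)·1.400 + ω·-1.060 = -1.552
  x_2: GS value = (-4 - (-4)·-1.552) / (8) = -1.276;  x_2 ← (1−ω)·0.840 + ω·-1.276 = -1.699

(-1.552, -1.699)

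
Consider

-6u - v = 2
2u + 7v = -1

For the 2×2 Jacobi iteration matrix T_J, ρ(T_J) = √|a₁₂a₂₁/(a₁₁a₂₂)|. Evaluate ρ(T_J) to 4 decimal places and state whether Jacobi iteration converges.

a₁₂a₂₁/(a₁₁a₂₂) = (-1)·(2) / ((-6)·(7)) = 0.047619
ρ = √|0.047619| = √0.047619 = 0.2182
ρ < 1, so Jacobi converges

0.2182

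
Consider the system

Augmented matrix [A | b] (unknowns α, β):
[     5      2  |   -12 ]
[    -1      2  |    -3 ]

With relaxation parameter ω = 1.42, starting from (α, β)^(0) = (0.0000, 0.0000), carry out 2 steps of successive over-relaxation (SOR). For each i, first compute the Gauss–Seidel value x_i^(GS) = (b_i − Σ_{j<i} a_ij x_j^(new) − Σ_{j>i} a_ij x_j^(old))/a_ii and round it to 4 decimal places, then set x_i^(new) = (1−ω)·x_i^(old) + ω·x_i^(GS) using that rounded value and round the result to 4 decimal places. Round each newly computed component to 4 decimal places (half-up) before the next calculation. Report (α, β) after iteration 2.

Iteration 1:
  α: GS value = (-12 - (2)·0.0000) / (5) = -2.4000;  α ← (1−ω)·0.0000 + ω·-2.4000 = -3.4080
  β: GS value = (-3 - (-1)·-3.4080) / (2) = -3.2040;  β ← (1−ω)·0.0000 + ω·-3.2040 = -4.5497
Iteration 2:
  α: GS value = (-12 - (2)·-4.5497) / (5) = -0.5801;  α ← (1−ω)·-3.4080 + ω·-0.5801 = 0.6076
  β: GS value = (-3 - (-1)·0.6076) / (2) = -1.1962;  β ← (1−ω)·-4.5497 + ω·-1.1962 = 0.2123

(0.6076, 0.2123)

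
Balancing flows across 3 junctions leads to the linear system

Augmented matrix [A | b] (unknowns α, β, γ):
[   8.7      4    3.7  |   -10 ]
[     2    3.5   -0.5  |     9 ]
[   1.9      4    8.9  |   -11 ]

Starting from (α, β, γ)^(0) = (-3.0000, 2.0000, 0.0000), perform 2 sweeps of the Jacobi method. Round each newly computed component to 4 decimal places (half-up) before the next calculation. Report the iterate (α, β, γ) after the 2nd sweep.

(-2.4843, 3.5402, -2.7204)

Iteration 1:
  α = (-10 - (4)·2.0000 - (3.7)·0.0000) / (8.7) = -2.0690
  β = (9 - (2)·-3.0000 - (-0.5)·0.0000) / (3.5) = 4.2857
  γ = (-11 - (1.9)·-3.0000 - (4)·2.0000) / (8.9) = -1.4944
Iteration 2:
  α = (-10 - (4)·4.2857 - (3.7)·-1.4944) / (8.7) = -2.4843
  β = (9 - (2)·-2.0690 - (-0.5)·-1.4944) / (3.5) = 3.5402
  γ = (-11 - (1.9)·-2.0690 - (4)·4.2857) / (8.9) = -2.7204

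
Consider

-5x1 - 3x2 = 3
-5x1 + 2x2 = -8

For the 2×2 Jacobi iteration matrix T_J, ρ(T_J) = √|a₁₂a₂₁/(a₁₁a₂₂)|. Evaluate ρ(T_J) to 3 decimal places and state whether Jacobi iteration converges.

1.225

a₁₂a₂₁/(a₁₁a₂₂) = (-3)·(-5) / ((-5)·(2)) = -1.500000
ρ = √|-1.500000| = √1.500000 = 1.225
ρ > 1, so Jacobi diverges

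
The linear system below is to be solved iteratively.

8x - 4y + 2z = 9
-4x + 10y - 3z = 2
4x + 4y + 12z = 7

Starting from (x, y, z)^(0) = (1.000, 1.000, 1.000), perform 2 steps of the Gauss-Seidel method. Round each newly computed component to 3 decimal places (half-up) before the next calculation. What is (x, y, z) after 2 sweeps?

(1.706, 0.815, -0.257)

Iteration 1:
  x = (9 - (-4)·1.000 - (2)·1.000) / (8) = 1.375
  y = (2 - (-4)·1.375 - (-3)·1.000) / (10) = 1.050
  z = (7 - (4)·1.375 - (4)·1.050) / (12) = -0.225
Iteration 2:
  x = (9 - (-4)·1.050 - (2)·-0.225) / (8) = 1.706
  y = (2 - (-4)·1.706 - (-3)·-0.225) / (10) = 0.815
  z = (7 - (4)·1.706 - (4)·0.815) / (12) = -0.257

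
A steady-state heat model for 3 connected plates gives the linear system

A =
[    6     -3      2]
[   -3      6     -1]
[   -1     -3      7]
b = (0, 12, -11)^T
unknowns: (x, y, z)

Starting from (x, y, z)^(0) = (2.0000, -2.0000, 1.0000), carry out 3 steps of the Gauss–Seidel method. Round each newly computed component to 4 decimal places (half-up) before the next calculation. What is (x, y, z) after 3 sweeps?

Iteration 1:
  x = (0 - (-3)·-2.0000 - (2)·1.0000) / (6) = -1.3333
  y = (12 - (-3)·-1.3333 - (-1)·1.0000) / (6) = 1.5000
  z = (-11 - (-1)·-1.3333 - (-3)·1.5000) / (7) = -1.1190
Iteration 2:
  x = (0 - (-3)·1.5000 - (2)·-1.1190) / (6) = 1.1230
  y = (12 - (-3)·1.1230 - (-1)·-1.1190) / (6) = 2.3750
  z = (-11 - (-1)·1.1230 - (-3)·2.3750) / (7) = -0.3931
Iteration 3:
  x = (0 - (-3)·2.3750 - (2)·-0.3931) / (6) = 1.3185
  y = (12 - (-3)·1.3185 - (-1)·-0.3931) / (6) = 2.5937
  z = (-11 - (-1)·1.3185 - (-3)·2.5937) / (7) = -0.2715

(1.3185, 2.5937, -0.2715)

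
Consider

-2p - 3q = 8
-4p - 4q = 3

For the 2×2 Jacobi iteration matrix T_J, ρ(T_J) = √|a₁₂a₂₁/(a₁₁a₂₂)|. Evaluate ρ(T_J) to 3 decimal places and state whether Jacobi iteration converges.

a₁₂a₂₁/(a₁₁a₂₂) = (-3)·(-4) / ((-2)·(-4)) = 1.500000
ρ = √|1.500000| = √1.500000 = 1.225
ρ > 1, so Jacobi diverges

1.225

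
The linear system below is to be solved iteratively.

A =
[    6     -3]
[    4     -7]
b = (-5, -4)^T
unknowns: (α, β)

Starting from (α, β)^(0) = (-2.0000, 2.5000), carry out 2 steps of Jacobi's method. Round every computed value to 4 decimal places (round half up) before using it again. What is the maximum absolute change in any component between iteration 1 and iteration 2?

Iteration 1:
  α = (-5 - (-3)·2.5000) / (6) = 0.4167
  β = (-4 - (4)·-2.0000) / (-7) = -0.5714
Iteration 2:
  α = (-5 - (-3)·-0.5714) / (6) = -1.1190
  β = (-4 - (4)·0.4167) / (-7) = 0.8095
Change: (-1.5357, 1.3809) → max |·| = 1.5357

1.5357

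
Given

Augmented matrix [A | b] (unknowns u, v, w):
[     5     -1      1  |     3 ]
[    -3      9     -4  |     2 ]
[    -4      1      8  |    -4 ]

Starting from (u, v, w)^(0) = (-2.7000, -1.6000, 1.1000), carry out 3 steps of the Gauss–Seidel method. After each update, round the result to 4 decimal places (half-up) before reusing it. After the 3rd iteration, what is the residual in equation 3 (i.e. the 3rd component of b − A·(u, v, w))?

Iteration 1:
  u = (3 - (-1)·-1.6000 - (1)·1.1000) / (5) = 0.0600
  v = (2 - (-3)·0.0600 - (-4)·1.1000) / (9) = 0.7311
  w = (-4 - (-4)·0.0600 - (1)·0.7311) / (8) = -0.5614
Iteration 2:
  u = (3 - (-1)·0.7311 - (1)·-0.5614) / (5) = 0.8585
  v = (2 - (-3)·0.8585 - (-4)·-0.5614) / (9) = 0.2589
  w = (-4 - (-4)·0.8585 - (1)·0.2589) / (8) = -0.1031
Iteration 3:
  u = (3 - (-1)·0.2589 - (1)·-0.1031) / (5) = 0.6724
  v = (2 - (-3)·0.6724 - (-4)·-0.1031) / (9) = 0.4005
  w = (-4 - (-4)·0.6724 - (1)·0.4005) / (8) = -0.2139
Residual b − A·x = (0.2524, -0.4429, 0.0003)

0.0003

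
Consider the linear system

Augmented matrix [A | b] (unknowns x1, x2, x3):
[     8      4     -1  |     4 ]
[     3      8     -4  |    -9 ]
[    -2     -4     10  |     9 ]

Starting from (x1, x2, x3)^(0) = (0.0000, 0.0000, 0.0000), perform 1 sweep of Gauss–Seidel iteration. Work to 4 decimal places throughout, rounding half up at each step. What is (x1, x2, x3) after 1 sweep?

(0.5000, -1.3125, 0.4750)

Iteration 1:
  x1 = (4 - (4)·0.0000 - (-1)·0.0000) / (8) = 0.5000
  x2 = (-9 - (3)·0.5000 - (-4)·0.0000) / (8) = -1.3125
  x3 = (9 - (-2)·0.5000 - (-4)·-1.3125) / (10) = 0.4750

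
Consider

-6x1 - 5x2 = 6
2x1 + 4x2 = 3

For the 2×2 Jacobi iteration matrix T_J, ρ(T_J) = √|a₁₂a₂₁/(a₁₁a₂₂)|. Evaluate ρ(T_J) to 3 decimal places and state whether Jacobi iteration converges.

0.645

a₁₂a₂₁/(a₁₁a₂₂) = (-5)·(2) / ((-6)·(4)) = 0.416667
ρ = √|0.416667| = √0.416667 = 0.645
ρ < 1, so Jacobi converges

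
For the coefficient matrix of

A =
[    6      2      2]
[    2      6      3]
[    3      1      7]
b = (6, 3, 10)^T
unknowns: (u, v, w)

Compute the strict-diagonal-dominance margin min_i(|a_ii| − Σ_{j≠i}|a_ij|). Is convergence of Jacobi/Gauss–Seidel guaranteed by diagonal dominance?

1

row 1: |6| − (2+2) = 2
row 2: |6| − (2+3) = 1
row 3: |7| − (3+1) = 3
minimum over rows = 1 → strictly diagonally dominant (convergence guaranteed)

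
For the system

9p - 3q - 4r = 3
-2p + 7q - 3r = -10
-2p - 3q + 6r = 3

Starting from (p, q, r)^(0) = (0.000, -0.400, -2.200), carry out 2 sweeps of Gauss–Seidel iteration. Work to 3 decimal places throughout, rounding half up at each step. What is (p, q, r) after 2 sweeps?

(-1.001, -2.167, -0.917)

Iteration 1:
  p = (3 - (-3)·-0.400 - (-4)·-2.200) / (9) = -0.778
  q = (-10 - (-2)·-0.778 - (-3)·-2.200) / (7) = -2.594
  r = (3 - (-2)·-0.778 - (-3)·-2.594) / (6) = -1.056
Iteration 2:
  p = (3 - (-3)·-2.594 - (-4)·-1.056) / (9) = -1.001
  q = (-10 - (-2)·-1.001 - (-3)·-1.056) / (7) = -2.167
  r = (3 - (-2)·-1.001 - (-3)·-2.167) / (6) = -0.917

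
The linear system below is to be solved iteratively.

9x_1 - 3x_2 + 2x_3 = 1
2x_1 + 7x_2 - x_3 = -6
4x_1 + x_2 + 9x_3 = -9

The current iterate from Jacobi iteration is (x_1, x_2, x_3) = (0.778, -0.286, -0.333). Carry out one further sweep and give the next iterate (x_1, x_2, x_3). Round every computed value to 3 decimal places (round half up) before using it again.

One sweep:
  x_1 = (1 - (-3)·-0.286 - (2)·-0.333) / (9) = 0.090
  x_2 = (-6 - (2)·0.778 - (-1)·-0.333) / (7) = -1.127
  x_3 = (-9 - (4)·0.778 - (1)·-0.286) / (9) = -1.314

(0.090, -1.127, -1.314)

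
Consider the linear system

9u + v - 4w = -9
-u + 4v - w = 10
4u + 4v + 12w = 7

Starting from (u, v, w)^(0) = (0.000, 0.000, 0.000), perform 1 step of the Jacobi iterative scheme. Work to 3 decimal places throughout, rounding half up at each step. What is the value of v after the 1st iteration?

Iteration 1:
  u = (-9 - (1)·0.000 - (-4)·0.000) / (9) = -1.000
  v = (10 - (-1)·0.000 - (-1)·0.000) / (4) = 2.500
  w = (7 - (4)·0.000 - (4)·0.000) / (12) = 0.583

2.500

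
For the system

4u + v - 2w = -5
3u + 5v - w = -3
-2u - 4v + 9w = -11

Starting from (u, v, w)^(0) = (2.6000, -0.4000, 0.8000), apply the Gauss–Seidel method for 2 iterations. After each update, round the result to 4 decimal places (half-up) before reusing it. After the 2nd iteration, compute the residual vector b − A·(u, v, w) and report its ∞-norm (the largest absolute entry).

0.5621

Iteration 1:
  u = (-5 - (1)·-0.4000 - (-2)·0.8000) / (4) = -0.7500
  v = (-3 - (3)·-0.7500 - (-1)·0.8000) / (5) = 0.0100
  w = (-11 - (-2)·-0.7500 - (-4)·0.0100) / (9) = -1.3844
Iteration 2:
  u = (-5 - (1)·0.0100 - (-2)·-1.3844) / (4) = -1.9447
  v = (-3 - (3)·-1.9447 - (-1)·-1.3844) / (5) = 0.2899
  w = (-11 - (-2)·-1.9447 - (-4)·0.2899) / (9) = -1.5255
Residual b − A·x = (-0.5621, -0.1409, -0.0003); ∞-norm = 0.5621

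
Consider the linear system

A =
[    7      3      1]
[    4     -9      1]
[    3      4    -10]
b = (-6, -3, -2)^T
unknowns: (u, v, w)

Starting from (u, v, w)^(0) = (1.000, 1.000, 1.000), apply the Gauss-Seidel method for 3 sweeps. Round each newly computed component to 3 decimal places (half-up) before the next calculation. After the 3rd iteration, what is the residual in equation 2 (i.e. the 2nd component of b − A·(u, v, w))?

0.042

Iteration 1:
  u = (-6 - (3)·1.000 - (1)·1.000) / (7) = -1.429
  v = (-3 - (4)·-1.429 - (1)·1.000) / (-9) = -0.191
  w = (-2 - (3)·-1.429 - (4)·-0.191) / (-10) = -0.305
Iteration 2:
  u = (-6 - (3)·-0.191 - (1)·-0.305) / (7) = -0.732
  v = (-3 - (4)·-0.732 - (1)·-0.305) / (-9) = -0.026
  w = (-2 - (3)·-0.732 - (4)·-0.026) / (-10) = -0.030
Iteration 3:
  u = (-6 - (3)·-0.026 - (1)·-0.030) / (7) = -0.842
  v = (-3 - (4)·-0.842 - (1)·-0.030) / (-9) = -0.044
  w = (-2 - (3)·-0.842 - (4)·-0.044) / (-10) = -0.070
Residual b − A·x = (0.096, 0.042, 0.002)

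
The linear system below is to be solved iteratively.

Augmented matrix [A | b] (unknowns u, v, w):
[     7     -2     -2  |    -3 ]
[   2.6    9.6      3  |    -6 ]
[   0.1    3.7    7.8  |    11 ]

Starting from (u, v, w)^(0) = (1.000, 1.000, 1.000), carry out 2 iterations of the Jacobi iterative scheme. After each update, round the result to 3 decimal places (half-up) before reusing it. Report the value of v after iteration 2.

-0.952

Iteration 1:
  u = (-3 - (-2)·1.000 - (-2)·1.000) / (7) = 0.143
  v = (-6 - (2.6)·1.000 - (3)·1.000) / (9.6) = -1.208
  w = (11 - (0.1)·1.000 - (3.7)·1.000) / (7.8) = 0.923
Iteration 2:
  u = (-3 - (-2)·-1.208 - (-2)·0.923) / (7) = -0.510
  v = (-6 - (2.6)·0.143 - (3)·0.923) / (9.6) = -0.952
  w = (11 - (0.1)·0.143 - (3.7)·-1.208) / (7.8) = 1.981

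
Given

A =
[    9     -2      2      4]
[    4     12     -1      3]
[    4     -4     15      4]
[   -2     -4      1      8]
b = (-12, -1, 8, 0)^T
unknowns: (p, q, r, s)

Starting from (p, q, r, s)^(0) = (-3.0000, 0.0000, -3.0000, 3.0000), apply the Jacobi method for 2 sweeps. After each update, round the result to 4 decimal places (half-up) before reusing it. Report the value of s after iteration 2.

Iteration 1:
  p = (-12 - (-2)·0.0000 - (2)·-3.0000 - (4)·3.0000) / (9) = -2.0000
  q = (-1 - (4)·-3.0000 - (-1)·-3.0000 - (3)·3.0000) / (12) = -0.0833
  r = (8 - (4)·-3.0000 - (-4)·0.0000 - (4)·3.0000) / (15) = 0.5333
  s = (0 - (-2)·-3.0000 - (-4)·0.0000 - (1)·-3.0000) / (8) = -0.3750
Iteration 2:
  p = (-12 - (-2)·-0.0833 - (2)·0.5333 - (4)·-0.3750) / (9) = -1.3037
  q = (-1 - (4)·-2.0000 - (-1)·0.5333 - (3)·-0.3750) / (12) = 0.7215
  r = (8 - (4)·-2.0000 - (-4)·-0.0833 - (4)·-0.3750) / (15) = 1.1445
  s = (0 - (-2)·-2.0000 - (-4)·-0.0833 - (1)·0.5333) / (8) = -0.6083

-0.6083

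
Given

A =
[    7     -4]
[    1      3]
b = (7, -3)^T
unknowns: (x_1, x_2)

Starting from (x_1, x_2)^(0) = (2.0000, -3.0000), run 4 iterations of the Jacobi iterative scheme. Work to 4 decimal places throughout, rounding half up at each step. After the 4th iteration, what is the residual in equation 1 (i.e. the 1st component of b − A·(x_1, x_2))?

-0.6893

Iteration 1:
  x_1 = (7 - (-4)·-3.0000) / (7) = -0.7143
  x_2 = (-3 - (1)·2.0000) / (3) = -1.6667
Iteration 2:
  x_1 = (7 - (-4)·-1.6667) / (7) = 0.0476
  x_2 = (-3 - (1)·-0.7143) / (3) = -0.7619
Iteration 3:
  x_1 = (7 - (-4)·-0.7619) / (7) = 0.5646
  x_2 = (-3 - (1)·0.0476) / (3) = -1.0159
Iteration 4:
  x_1 = (7 - (-4)·-1.0159) / (7) = 0.4195
  x_2 = (-3 - (1)·0.5646) / (3) = -1.1882
Residual b − A·x = (-0.6893, 0.1451)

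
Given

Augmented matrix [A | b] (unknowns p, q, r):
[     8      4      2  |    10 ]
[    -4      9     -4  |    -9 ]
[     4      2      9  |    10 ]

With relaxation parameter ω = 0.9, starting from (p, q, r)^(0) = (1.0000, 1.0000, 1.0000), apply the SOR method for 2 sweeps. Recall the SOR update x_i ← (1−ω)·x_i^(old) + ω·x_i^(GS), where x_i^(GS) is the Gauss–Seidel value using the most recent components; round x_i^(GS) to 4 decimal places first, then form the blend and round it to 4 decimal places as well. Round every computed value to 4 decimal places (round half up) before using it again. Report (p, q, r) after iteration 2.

(1.0549, -0.1296, 0.6956)

Iteration 1:
  p: GS value = (10 - (4)·1.0000 - (2)·1.0000) / (8) = 0.5000;  p ← (1−ω)·1.0000 + ω·0.5000 = 0.5500
  q: GS value = (-9 - (-4)·0.5500 - (-4)·1.0000) / (9) = -0.3111;  q ← (1−ω)·1.0000 + ω·-0.3111 = -0.1800
  r: GS value = (10 - (4)·0.5500 - (2)·-0.1800) / (9) = 0.9067;  r ← (1−ω)·1.0000 + ω·0.9067 = 0.9160
Iteration 2:
  p: GS value = (10 - (4)·-0.1800 - (2)·0.9160) / (8) = 1.1110;  p ← (1−ω)·0.5500 + ω·1.1110 = 1.0549
  q: GS value = (-9 - (-4)·1.0549 - (-4)·0.9160) / (9) = -0.1240;  q ← (1−ω)·-0.1800 + ω·-0.1240 = -0.1296
  r: GS value = (10 - (4)·1.0549 - (2)·-0.1296) / (9) = 0.6711;  r ← (1−ω)·0.9160 + ω·0.6711 = 0.6956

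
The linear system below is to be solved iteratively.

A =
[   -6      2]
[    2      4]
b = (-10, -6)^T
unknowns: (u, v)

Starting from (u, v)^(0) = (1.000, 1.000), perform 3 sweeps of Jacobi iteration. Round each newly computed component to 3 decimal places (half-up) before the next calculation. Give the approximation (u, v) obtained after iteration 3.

Iteration 1:
  u = (-10 - (2)·1.000) / (-6) = 2.000
  v = (-6 - (2)·1.000) / (4) = -2.000
Iteration 2:
  u = (-10 - (2)·-2.000) / (-6) = 1.000
  v = (-6 - (2)·2.000) / (4) = -2.500
Iteration 3:
  u = (-10 - (2)·-2.500) / (-6) = 0.833
  v = (-6 - (2)·1.000) / (4) = -2.000

(0.833, -2.000)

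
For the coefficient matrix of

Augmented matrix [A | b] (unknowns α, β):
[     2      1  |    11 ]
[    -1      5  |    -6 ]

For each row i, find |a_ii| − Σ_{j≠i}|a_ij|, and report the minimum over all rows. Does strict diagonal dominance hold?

row 1: |2| − (1) = 1
row 2: |5| − (1) = 4
minimum over rows = 1 → strictly diagonally dominant (convergence guaranteed)

1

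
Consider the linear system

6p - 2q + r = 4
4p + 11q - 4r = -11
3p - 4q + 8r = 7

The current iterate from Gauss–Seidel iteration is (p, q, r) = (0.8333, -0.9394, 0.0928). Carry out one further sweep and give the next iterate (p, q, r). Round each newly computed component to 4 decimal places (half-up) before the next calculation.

One sweep:
  p = (4 - (-2)·-0.9394 - (1)·0.0928) / (6) = 0.3381
  q = (-11 - (4)·0.3381 - (-4)·0.0928) / (11) = -1.0892
  r = (7 - (3)·0.3381 - (-4)·-1.0892) / (8) = 0.2036

(0.3381, -1.0892, 0.2036)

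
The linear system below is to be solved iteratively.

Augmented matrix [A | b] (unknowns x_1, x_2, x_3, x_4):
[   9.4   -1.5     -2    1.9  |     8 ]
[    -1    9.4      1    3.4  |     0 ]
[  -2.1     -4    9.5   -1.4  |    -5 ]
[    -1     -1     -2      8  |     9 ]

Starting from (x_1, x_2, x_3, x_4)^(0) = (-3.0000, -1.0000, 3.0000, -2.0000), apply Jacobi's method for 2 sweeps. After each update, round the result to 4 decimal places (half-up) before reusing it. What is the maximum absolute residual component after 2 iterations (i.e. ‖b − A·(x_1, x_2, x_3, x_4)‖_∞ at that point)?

4.7408

Iteration 1:
  x_1 = (8 - (-1.5)·-1.0000 - (-2)·3.0000 - (1.9)·-2.0000) / (9.4) = 1.7340
  x_2 = (0 - (-1)·-3.0000 - (1)·3.0000 - (3.4)·-2.0000) / (9.4) = 0.0851
  x_3 = (-5 - (-2.1)·-3.0000 - (-4)·-1.0000 - (-1.4)·-2.0000) / (9.5) = -1.9053
  x_4 = (9 - (-1)·-3.0000 - (-1)·-1.0000 - (-2)·3.0000) / (8) = 1.3750
Iteration 2:
  x_1 = (8 - (-1.5)·0.0851 - (-2)·-1.9053 - (1.9)·1.3750) / (9.4) = 0.1813
  x_2 = (0 - (-1)·1.7340 - (1)·-1.9053 - (3.4)·1.3750) / (9.4) = -0.1102
  x_3 = (-5 - (-2.1)·1.7340 - (-4)·0.0851 - (-1.4)·1.3750) / (9.5) = 0.0955
  x_4 = (9 - (-1)·1.7340 - (-1)·0.0851 - (-2)·-1.9053) / (8) = 0.8761
Residual b − A·x = (4.6569, -1.8571, -4.7408, 2.2533); ∞-norm = 4.7408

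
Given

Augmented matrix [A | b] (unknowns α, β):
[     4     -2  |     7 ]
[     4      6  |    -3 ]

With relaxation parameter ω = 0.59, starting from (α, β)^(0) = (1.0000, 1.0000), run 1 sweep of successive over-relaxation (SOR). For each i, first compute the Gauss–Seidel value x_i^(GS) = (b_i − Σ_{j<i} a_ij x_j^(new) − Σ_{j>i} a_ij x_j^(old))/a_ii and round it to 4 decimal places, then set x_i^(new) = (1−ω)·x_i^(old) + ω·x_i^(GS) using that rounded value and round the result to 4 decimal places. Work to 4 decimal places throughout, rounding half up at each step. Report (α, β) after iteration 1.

Iteration 1:
  α: GS value = (7 - (-2)·1.0000) / (4) = 2.2500;  α ← (1−ω)·1.0000 + ω·2.2500 = 1.7375
  β: GS value = (-3 - (4)·1.7375) / (6) = -1.6583;  β ← (1−ω)·1.0000 + ω·-1.6583 = -0.5684

(1.7375, -0.5684)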